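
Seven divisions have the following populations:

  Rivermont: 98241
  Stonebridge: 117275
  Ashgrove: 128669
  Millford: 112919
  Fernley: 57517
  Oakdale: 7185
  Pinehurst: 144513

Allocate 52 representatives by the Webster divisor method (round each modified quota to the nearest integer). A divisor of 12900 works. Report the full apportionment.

With modified divisor 12900: modified quotas Rivermont 7.616, Stonebridge 9.091, Ashgrove 9.974, Millford 8.753, Fernley 4.459, Oakdale 0.557, Pinehurst 11.203.
Rounding to the nearest integer: Rivermont 8, Stonebridge 9, Ashgrove 10, Millford 9, Fernley 4, Oakdale 1, Pinehurst 11 (total 52).

Rivermont 8, Stonebridge 9, Ashgrove 10, Millford 9, Fernley 4, Oakdale 1, Pinehurst 11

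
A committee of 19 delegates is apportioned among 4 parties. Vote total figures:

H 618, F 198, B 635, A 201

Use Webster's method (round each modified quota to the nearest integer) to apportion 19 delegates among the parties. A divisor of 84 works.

With modified divisor 84: modified quotas H 7.357, F 2.357, B 7.560, A 2.393.
Rounding to the nearest integer: H 7, F 2, B 8, A 2 (total 19).

H: 7; F: 2; B: 8; A: 2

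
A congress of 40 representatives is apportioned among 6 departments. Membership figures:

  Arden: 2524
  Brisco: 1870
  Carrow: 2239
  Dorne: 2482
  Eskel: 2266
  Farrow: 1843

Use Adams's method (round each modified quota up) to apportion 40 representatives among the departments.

Arden 7; Brisco 6; Carrow 7; Dorne 7; Eskel 7; Farrow 6

Standard divisor 13224/40 ≈ 330.6; standard quotas: Arden 7.635, Brisco 5.656, Carrow 6.773, Dorne 7.508, Eskel 6.854, Farrow 5.575.
Rounding up gives 8, 6, 7, 8, 7, 6 = 42 seats, so the divisor must be adjusted.
With modified divisor 365: modified quotas Arden 6.915, Brisco 5.123, Carrow 6.134, Dorne 6.800, Eskel 6.208, Farrow 5.049.
Rounding up: Arden 7, Brisco 6, Carrow 7, Dorne 7, Eskel 7, Farrow 6 (total 40).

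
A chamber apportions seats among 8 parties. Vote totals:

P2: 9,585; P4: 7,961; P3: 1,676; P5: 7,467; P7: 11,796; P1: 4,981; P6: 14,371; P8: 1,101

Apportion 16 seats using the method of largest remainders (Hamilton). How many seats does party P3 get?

1

Standard divisor: 58938 ÷ 16 ≈ 3683.625.
Standard quotas: P2 2.6021, P4 2.1612, P3 0.4550, P5 2.0271, P7 3.2023, P1 1.3522, P6 3.9013, P8 0.2989.
Lower quotas: P2 2, P4 2, P3 0, P5 2, P7 3, P1 1, P6 3, P8 0 (sum 13, leaving 3 seats).
Remainders in descending order: P6 0.9013, P2 0.6021, P3 0.4550, P1 0.3522, P8 0.2989, P7 0.2023, P4 0.1612, P5 0.0271.
The surplus seats go to P6, P2, P3.
P3 receives 1.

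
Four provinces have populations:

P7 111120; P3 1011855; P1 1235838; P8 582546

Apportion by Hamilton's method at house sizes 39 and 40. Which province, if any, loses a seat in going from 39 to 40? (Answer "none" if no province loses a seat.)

P7

At 39 seats: P7 2, P3 13, P1 16, P8 8.
At 40 seats: P7 1, P3 14, P1 17, P8 8.
P7 drops from 2 to 1.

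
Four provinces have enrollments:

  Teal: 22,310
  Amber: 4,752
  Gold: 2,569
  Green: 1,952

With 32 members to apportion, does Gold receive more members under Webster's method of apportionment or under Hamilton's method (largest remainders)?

Webster

Webster: Teal 22, Amber 5, Gold 3, Green 2.
Hamilton: Teal 23, Amber 5, Gold 2, Green 2.
Gold gets 3 under Webster and 2 under Hamilton.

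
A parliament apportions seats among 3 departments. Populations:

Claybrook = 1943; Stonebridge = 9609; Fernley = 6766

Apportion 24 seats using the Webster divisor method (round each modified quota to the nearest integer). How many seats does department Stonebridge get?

Standard divisor 18318/24 ≈ 763.25; standard quotas: Claybrook 2.546, Stonebridge 12.590, Fernley 8.865.
Rounding to the nearest integer gives 3, 13, 9 = 25 seats, so the divisor must be adjusted.
With modified divisor 770: modified quotas Claybrook 2.523, Stonebridge 12.479, Fernley 8.787.
Rounding to the nearest integer: Claybrook 3, Stonebridge 12, Fernley 9 (total 24).
Stonebridge receives 12.

12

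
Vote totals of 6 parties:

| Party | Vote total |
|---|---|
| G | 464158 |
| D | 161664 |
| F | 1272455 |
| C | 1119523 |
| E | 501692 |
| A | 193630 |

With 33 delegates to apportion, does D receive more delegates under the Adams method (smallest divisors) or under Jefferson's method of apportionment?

Adams: G 4, D 2, F 11, C 9, E 5, A 2.
Jefferson: G 4, D 1, F 12, C 11, E 4, A 1.
D gets 2 under Adams and 1 under Jefferson.

Adams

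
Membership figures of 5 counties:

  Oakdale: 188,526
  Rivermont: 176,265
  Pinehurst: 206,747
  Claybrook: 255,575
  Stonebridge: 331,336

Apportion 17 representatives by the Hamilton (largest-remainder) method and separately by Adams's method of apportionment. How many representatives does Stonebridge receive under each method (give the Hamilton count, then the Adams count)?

Hamilton: Oakdale 3, Rivermont 2, Pinehurst 3, Claybrook 4, Stonebridge 5.
Adams: Oakdale 3, Rivermont 3, Pinehurst 3, Claybrook 4, Stonebridge 4.
Stonebridge gets 5 under Hamilton and 4 under Adams.

5 and 4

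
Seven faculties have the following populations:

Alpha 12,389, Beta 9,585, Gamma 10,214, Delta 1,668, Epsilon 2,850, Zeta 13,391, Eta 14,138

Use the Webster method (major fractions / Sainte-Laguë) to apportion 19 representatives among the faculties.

Standard divisor 64235/19 ≈ 3380.789; standard quotas: Alpha 3.665, Beta 2.835, Gamma 3.021, Delta 0.493, Epsilon 0.843, Zeta 3.961, Eta 4.182.
Rounding to the nearest integer gives Alpha 4, Beta 3, Gamma 3, Delta 0, Epsilon 1, Zeta 4, Eta 4 — total 19, matching the house size, so no adjustment is needed.

Alpha=4, Beta=3, Gamma=3, Delta=0, Epsilon=1, Zeta=4, Eta=4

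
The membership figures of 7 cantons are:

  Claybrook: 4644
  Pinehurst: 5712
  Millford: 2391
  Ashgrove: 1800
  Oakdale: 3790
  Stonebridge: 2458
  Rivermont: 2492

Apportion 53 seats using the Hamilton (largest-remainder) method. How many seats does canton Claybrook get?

Standard divisor: 23287 ÷ 53 ≈ 439.377.
Standard quotas: Claybrook 10.5695, Pinehurst 13.0002, Millford 5.4418, Ashgrove 4.0967, Oakdale 8.6258, Stonebridge 5.5943, Rivermont 5.6717.
Lower quotas: Claybrook 10, Pinehurst 13, Millford 5, Ashgrove 4, Oakdale 8, Stonebridge 5, Rivermont 5 (sum 50, leaving 3 seats).
Remainders in descending order: Rivermont 0.6717, Oakdale 0.6258, Stonebridge 0.5943, Claybrook 0.5695, Millford 0.4418, Ashgrove 0.0967, Pinehurst 0.0002.
Largest remainders: Rivermont, Oakdale, Stonebridge receive the extra seats.
Claybrook receives 10.

10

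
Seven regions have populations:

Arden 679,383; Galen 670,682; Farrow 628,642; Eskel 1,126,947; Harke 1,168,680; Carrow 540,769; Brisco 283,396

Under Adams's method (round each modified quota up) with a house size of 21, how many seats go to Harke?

Standard divisor 5098499/21 ≈ 242785.667; standard quotas: Arden 2.798, Galen 2.762, Farrow 2.589, Eskel 4.642, Harke 4.814, Carrow 2.227, Brisco 1.167.
Rounding up gives 3, 3, 3, 5, 5, 3, 2 = 24 seats, so the divisor must be adjusted.
With modified divisor 289538: modified quotas Arden 2.346, Galen 2.316, Farrow 2.171, Eskel 3.892, Harke 4.036, Carrow 1.868, Brisco 0.979.
Rounding up: Arden 3, Galen 3, Farrow 3, Eskel 4, Harke 5, Carrow 2, Brisco 1 (total 21).
Harke receives 5.

5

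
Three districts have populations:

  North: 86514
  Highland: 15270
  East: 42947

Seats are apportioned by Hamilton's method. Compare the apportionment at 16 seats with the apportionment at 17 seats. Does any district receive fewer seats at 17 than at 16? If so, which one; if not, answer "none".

none

At 16 seats: North 9, Highland 2, East 5.
At 17 seats: North 10, Highland 2, East 5.
No district's allocation decreased.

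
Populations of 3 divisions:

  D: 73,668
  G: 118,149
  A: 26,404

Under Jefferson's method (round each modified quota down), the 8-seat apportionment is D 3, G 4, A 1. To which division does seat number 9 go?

G

Priority for the next seat is population ÷ (current seats + 1).
Priorities: D 18417.000, G 23629.800, A 13202.000.
Highest priority: G.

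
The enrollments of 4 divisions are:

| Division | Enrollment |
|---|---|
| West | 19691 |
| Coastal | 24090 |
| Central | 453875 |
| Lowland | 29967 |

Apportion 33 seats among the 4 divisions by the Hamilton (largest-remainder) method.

Total 527623; standard divisor 527623/33 ≈ 15988.576.
Standard quotas: West 1.2316, Coastal 1.5067, Central 28.3875, Lowland 1.8743.
Lower quotas: West 1, Coastal 1, Central 28, Lowland 1 (sum 31, leaving 2 seats).
Remainders in descending order: Lowland 0.8743, Coastal 0.5067, Central 0.3875, West 0.2316.
The surplus seats go to Lowland, Coastal.

West=1, Coastal=2, Central=28, Lowland=2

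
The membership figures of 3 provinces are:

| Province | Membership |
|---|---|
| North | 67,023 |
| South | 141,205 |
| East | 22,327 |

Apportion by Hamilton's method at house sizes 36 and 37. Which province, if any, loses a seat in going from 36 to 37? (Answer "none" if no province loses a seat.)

At 36 seats: North 10, South 22, East 4.
At 37 seats: North 11, South 23, East 3.
East drops from 4 to 3.

East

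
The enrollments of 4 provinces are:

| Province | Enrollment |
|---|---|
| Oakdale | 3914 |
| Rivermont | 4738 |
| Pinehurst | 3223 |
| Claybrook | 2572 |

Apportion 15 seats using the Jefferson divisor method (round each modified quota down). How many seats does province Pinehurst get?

Standard divisor 14447/15 ≈ 963.133; standard quotas: Oakdale 4.064, Rivermont 4.919, Pinehurst 3.346, Claybrook 2.670.
Rounding down gives 4, 4, 3, 2 = 13 seats, so the divisor must be adjusted.
With modified divisor 830: modified quotas Oakdale 4.716, Rivermont 5.708, Pinehurst 3.883, Claybrook 3.099.
Rounding down: Oakdale 4, Rivermont 5, Pinehurst 3, Claybrook 3 (total 15).
Pinehurst receives 3.

3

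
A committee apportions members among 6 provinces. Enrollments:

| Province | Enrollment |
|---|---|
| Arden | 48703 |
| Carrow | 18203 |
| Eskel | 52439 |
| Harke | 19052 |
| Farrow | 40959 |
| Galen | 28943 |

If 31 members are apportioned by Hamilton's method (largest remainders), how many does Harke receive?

3

Standard divisor: 208299 ÷ 31 ≈ 6719.323.
Standard quotas: Arden 7.2482, Carrow 2.7091, Eskel 7.8042, Harke 2.8354, Farrow 6.0957, Galen 4.3074.
Lower quotas: Arden 7, Carrow 2, Eskel 7, Harke 2, Farrow 6, Galen 4 (sum 28, leaving 3 seats).
Remainders in descending order: Harke 0.8354, Eskel 0.8042, Carrow 0.7091, Galen 0.3074, Arden 0.2482, Farrow 0.0957.
Largest remainders: Harke, Eskel, Carrow receive the extra seats.
Harke receives 3.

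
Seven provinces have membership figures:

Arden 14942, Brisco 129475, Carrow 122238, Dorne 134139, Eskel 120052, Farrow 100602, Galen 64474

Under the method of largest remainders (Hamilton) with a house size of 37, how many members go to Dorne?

Standard divisor: 685922 ÷ 37 ≈ 18538.432.
Standard quotas: Arden 0.8060, Brisco 6.9841, Carrow 6.5938, Dorne 7.2357, Eskel 6.4758, Farrow 5.4267, Galen 3.4779.
Lower quotas: Arden 0, Brisco 6, Carrow 6, Dorne 7, Eskel 6, Farrow 5, Galen 3 (sum 33, leaving 4 seats).
Remainders in descending order: Brisco 0.9841, Arden 0.8060, Carrow 0.5938, Galen 0.4779, Eskel 0.4758, Farrow 0.4267, Dorne 0.2357.
Largest remainders: Brisco, Arden, Carrow, Galen receive the extra seats.
Dorne receives 7.

7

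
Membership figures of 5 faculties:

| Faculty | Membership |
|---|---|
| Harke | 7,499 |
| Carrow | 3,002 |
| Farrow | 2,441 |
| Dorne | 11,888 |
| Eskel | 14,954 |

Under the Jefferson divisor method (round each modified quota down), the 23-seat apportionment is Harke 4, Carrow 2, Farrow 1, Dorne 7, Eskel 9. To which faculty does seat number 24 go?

Priority for the next seat is population ÷ (current seats + 1).
Priorities: Harke 1499.800, Carrow 1000.667, Farrow 1220.500, Dorne 1486.000, Eskel 1495.400.
Highest priority: Harke.

Harke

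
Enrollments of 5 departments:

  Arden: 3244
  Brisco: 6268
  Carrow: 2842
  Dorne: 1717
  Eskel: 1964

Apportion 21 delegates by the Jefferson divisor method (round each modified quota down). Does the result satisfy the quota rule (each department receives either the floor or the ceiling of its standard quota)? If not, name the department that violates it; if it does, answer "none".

Standard quotas: Arden 4.248, Brisco 8.209, Carrow 3.722, Dorne 2.249, Eskel 2.572.
Jefferson allocation: Arden 4, Brisco 9, Carrow 4, Dorne 2, Eskel 2.
Every allocation lies between the lower and upper quota.

none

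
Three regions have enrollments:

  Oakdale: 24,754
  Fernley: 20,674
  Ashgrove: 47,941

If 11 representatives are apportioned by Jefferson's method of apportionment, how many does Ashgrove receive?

6

Standard divisor 93369/11 ≈ 8488.091; standard quotas: Oakdale 2.916, Fernley 2.436, Ashgrove 5.648.
Rounding down gives 2, 2, 5 = 9 seats, so the divisor must be adjusted.
With modified divisor 7400: modified quotas Oakdale 3.345, Fernley 2.794, Ashgrove 6.479.
Rounding down: Oakdale 3, Fernley 2, Ashgrove 6 (total 11).
Ashgrove receives 6.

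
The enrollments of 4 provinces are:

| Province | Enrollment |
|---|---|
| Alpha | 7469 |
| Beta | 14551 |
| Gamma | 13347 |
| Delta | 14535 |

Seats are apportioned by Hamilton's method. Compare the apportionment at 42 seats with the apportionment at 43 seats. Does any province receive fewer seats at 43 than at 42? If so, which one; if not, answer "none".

Alpha

At 42 seats: Alpha 7, Beta 12, Gamma 11, Delta 12.
At 43 seats: Alpha 6, Beta 13, Gamma 11, Delta 13.
Alpha drops from 7 to 6.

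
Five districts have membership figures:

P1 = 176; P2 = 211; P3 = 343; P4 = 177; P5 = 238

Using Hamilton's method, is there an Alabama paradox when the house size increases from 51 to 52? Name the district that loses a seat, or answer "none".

At 51 seats: P1 8, P2 9, P3 15, P4 8, P5 11.
At 52 seats: P1 8, P2 10, P3 15, P4 8, P5 11.
No district's allocation decreased.

none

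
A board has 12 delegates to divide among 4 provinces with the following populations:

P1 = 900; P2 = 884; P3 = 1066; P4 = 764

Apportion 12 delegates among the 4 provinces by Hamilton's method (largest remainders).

Total 3614; standard divisor 3614/12 ≈ 301.167.
Standard quotas: P1 2.988, P2 2.935, P3 3.540, P4 2.537.
Lower quotas: P1 2, P2 2, P3 3, P4 2 (sum 9, leaving 3 seats).
Remainders in descending order: P1 0.988, P2 0.935, P3 0.540, P4 0.537.
The surplus seats go to P1, P2, P3.

P1 3; P2 3; P3 4; P4 2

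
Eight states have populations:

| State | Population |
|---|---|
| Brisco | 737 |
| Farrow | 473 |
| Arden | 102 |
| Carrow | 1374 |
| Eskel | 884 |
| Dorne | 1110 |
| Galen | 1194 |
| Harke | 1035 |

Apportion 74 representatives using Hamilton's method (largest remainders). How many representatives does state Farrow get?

Total 6909; standard divisor 6909/74 ≈ 93.365.
Standard quotas: Brisco 7.894, Farrow 5.066, Arden 1.092, Carrow 14.716, Eskel 9.468, Dorne 11.889, Galen 12.789, Harke 11.086.
Lower quotas: Brisco 7, Farrow 5, Arden 1, Carrow 14, Eskel 9, Dorne 11, Galen 12, Harke 11 (sum 70, leaving 4 seats).
Remainders in descending order: Brisco 0.894, Dorne 0.889, Galen 0.789, Carrow 0.716, Eskel 0.468, Arden 0.092, Harke 0.086, Farrow 0.066.
Largest remainders: Brisco, Dorne, Galen, Carrow receive the extra seats.
Farrow receives 5.

5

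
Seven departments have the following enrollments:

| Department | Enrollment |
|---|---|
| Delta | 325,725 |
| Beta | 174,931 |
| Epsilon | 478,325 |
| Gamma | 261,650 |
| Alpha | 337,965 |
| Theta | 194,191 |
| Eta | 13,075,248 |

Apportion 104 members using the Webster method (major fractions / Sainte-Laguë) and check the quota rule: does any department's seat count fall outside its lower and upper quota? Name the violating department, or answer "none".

Eta

Standard quotas: Delta 2.281, Beta 1.225, Epsilon 3.350, Gamma 1.833, Alpha 2.367, Theta 1.360, Eta 91.583.
Webster allocation: Delta 2, Beta 1, Epsilon 3, Gamma 2, Alpha 2, Theta 1, Eta 93.
Eta has quota 91.583 (lower 91, upper 92) but receives 93 — outside the quota interval.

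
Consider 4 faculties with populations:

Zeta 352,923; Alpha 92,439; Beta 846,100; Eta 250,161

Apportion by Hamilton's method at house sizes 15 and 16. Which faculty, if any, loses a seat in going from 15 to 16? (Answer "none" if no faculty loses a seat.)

At 15 seats: Zeta 3, Alpha 1, Beta 8, Eta 3.
At 16 seats: Zeta 4, Alpha 1, Beta 9, Eta 2.
Eta drops from 3 to 2.

Eta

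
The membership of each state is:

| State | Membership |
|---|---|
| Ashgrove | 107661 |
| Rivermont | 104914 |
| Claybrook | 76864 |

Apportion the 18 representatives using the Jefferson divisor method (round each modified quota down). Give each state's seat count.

Ashgrove 7, Rivermont 6, Claybrook 5

Standard divisor 289439/18 ≈ 16079.944; standard quotas: Ashgrove 6.695, Rivermont 6.525, Claybrook 4.780.
Rounding down gives 6, 6, 4 = 16 seats, so the divisor must be adjusted.
With modified divisor 15200: modified quotas Ashgrove 7.083, Rivermont 6.902, Claybrook 5.057.
Rounding down: Ashgrove 7, Rivermont 6, Claybrook 5 (total 18).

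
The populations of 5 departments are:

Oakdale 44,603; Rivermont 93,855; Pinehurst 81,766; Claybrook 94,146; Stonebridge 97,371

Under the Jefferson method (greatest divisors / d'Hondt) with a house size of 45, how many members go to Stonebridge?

Standard divisor 411741/45 ≈ 9149.8; standard quotas: Oakdale 4.875, Rivermont 10.258, Pinehurst 8.936, Claybrook 10.289, Stonebridge 10.642.
Rounding down gives 4, 10, 8, 10, 10 = 42 seats, so the divisor must be adjusted.
With modified divisor 8700: modified quotas Oakdale 5.127, Rivermont 10.788, Pinehurst 9.398, Claybrook 10.821, Stonebridge 11.192.
Rounding down: Oakdale 5, Rivermont 10, Pinehurst 9, Claybrook 10, Stonebridge 11 (total 45).
Stonebridge receives 11.

11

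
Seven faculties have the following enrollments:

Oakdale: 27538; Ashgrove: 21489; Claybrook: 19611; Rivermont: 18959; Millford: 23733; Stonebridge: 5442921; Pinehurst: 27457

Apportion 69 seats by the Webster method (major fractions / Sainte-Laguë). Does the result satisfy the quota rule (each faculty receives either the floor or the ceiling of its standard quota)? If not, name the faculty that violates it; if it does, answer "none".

Stonebridge

Standard quotas: Oakdale 0.340, Ashgrove 0.266, Claybrook 0.242, Rivermont 0.234, Millford 0.293, Stonebridge 67.284, Pinehurst 0.339.
Webster allocation: Oakdale 0, Ashgrove 0, Claybrook 0, Rivermont 0, Millford 0, Stonebridge 69, Pinehurst 0.
Stonebridge has quota 67.284 (lower 67, upper 68) but receives 69 — outside the quota interval.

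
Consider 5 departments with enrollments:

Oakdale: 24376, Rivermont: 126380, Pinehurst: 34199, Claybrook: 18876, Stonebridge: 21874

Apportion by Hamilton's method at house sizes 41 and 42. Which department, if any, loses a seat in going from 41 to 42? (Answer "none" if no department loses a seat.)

Claybrook

At 41 seats: Oakdale 4, Rivermont 23, Pinehurst 6, Claybrook 4, Stonebridge 4.
At 42 seats: Oakdale 5, Rivermont 24, Pinehurst 6, Claybrook 3, Stonebridge 4.
Claybrook drops from 4 to 3.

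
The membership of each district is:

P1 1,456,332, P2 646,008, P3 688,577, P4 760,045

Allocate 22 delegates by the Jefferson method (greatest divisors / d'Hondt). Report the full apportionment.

Standard divisor 3550962/22 ≈ 161407.364; standard quotas: P1 9.023, P2 4.002, P3 4.266, P4 4.709.
Rounding down gives 9, 4, 4, 4 = 21 seats, so the divisor must be adjusted.
With modified divisor 148800: modified quotas P1 9.787, P2 4.341, P3 4.628, P4 5.108.
Rounding down: P1 9, P2 4, P3 4, P4 5 (total 22).

P1 9, P2 4, P3 4, P4 5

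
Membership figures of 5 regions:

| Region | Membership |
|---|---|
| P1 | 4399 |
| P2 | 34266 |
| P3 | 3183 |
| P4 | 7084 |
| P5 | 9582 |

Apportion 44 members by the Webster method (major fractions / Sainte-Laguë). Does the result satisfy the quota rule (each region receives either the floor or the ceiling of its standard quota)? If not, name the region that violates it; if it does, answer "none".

P2

Standard quotas: P1 3.308, P2 25.767, P3 2.393, P4 5.327, P5 7.205.
Webster allocation: P1 3, P2 27, P3 2, P4 5, P5 7.
P2 has quota 25.767 (lower 25, upper 26) but receives 27 — outside the quota interval.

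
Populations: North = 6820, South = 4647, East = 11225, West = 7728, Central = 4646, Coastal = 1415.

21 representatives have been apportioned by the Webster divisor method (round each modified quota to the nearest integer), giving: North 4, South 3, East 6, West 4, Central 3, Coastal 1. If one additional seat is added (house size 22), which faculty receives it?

Priority for the next seat is population ÷ (current seats + 0.5).
Priorities: North 1515.556, South 1327.714, East 1726.923, West 1717.333, Central 1327.429, Coastal 943.333.
Highest priority: East.

East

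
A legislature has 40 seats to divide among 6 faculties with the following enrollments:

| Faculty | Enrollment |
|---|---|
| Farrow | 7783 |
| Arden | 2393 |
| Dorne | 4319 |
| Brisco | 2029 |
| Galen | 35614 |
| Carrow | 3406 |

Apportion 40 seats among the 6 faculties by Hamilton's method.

Farrow=6; Arden=2; Dorne=3; Brisco=1; Galen=26; Carrow=2

Standard divisor: 55544 ÷ 40 ≈ 1388.6.
Standard quotas: Farrow 5.6049, Arden 1.7233, Dorne 3.1103, Brisco 1.4612, Galen 25.6474, Carrow 2.4528.
Lower quotas: Farrow 5, Arden 1, Dorne 3, Brisco 1, Galen 25, Carrow 2 (sum 37, leaving 3 seats).
Remainders in descending order: Arden 0.7233, Galen 0.6474, Farrow 0.6049, Brisco 0.4612, Carrow 0.4528, Dorne 0.1103.
The surplus seats go to Arden, Galen, Farrow.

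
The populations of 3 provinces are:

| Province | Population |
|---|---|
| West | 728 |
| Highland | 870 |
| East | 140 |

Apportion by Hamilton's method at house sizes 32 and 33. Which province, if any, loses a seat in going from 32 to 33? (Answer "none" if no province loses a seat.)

At 32 seats: West 13, Highland 16, East 3.
At 33 seats: West 14, Highland 16, East 3.
No province's allocation decreased.

none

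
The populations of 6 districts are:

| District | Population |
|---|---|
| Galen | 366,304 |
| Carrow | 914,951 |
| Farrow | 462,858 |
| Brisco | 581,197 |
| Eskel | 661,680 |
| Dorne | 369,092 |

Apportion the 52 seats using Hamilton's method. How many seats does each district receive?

Total 3356082; standard divisor 3356082/52 ≈ 64540.038.
Standard quotas: Galen 5.6756, Carrow 14.1765, Farrow 7.1716, Brisco 9.0052, Eskel 10.2522, Dorne 5.7188.
Lower quotas: Galen 5, Carrow 14, Farrow 7, Brisco 9, Eskel 10, Dorne 5 (sum 50, leaving 2 seats).
Remainders in descending order: Dorne 0.7188, Galen 0.6756, Eskel 0.2522, Carrow 0.1765, Farrow 0.1716, Brisco 0.0052.
The surplus seats go to Dorne, Galen.

Galen: 6; Carrow: 14; Farrow: 7; Brisco: 9; Eskel: 10; Dorne: 6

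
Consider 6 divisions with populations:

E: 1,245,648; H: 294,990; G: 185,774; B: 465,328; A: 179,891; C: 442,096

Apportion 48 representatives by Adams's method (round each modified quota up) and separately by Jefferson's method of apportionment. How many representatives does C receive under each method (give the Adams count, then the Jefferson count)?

8 and 7

Adams: E 21, H 5, G 3, B 8, A 3, C 8.
Jefferson: E 22, H 5, G 3, B 8, A 3, C 7.
C gets 8 under Adams and 7 under Jefferson.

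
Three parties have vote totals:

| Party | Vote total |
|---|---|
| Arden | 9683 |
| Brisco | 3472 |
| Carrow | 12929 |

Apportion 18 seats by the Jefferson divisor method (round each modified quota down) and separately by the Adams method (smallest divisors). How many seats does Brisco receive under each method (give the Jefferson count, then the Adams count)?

Jefferson: Arden 7, Brisco 2, Carrow 9.
Adams: Arden 6, Brisco 3, Carrow 9.
Brisco gets 2 under Jefferson and 3 under Adams.

2 and 3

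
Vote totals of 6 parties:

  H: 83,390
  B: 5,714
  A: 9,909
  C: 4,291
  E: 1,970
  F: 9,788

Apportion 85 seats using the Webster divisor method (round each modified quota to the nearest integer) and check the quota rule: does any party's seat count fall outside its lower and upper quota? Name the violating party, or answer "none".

Standard quotas: H 61.603, B 4.221, A 7.320, C 3.170, E 1.455, F 7.231.
Webster allocation: H 63, B 4, A 7, C 3, E 1, F 7.
H has quota 61.603 (lower 61, upper 62) but receives 63 — outside the quota interval.

H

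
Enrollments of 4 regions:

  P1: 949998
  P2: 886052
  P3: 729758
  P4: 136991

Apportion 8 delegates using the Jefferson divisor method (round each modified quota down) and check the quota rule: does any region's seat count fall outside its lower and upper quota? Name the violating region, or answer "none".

none

Standard quotas: P1 2.812, P2 2.623, P3 2.160, P4 0.405.
Jefferson allocation: P1 3, P2 3, P3 2, P4 0.
Every allocation lies between the lower and upper quota.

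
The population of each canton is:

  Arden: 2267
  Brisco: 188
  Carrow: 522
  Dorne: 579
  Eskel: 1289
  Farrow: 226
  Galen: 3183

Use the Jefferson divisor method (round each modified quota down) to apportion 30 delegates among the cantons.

Standard divisor 8254/30 ≈ 275.133; standard quotas: Arden 8.240, Brisco 0.683, Carrow 1.897, Dorne 2.104, Eskel 4.685, Farrow 0.821, Galen 11.569.
Rounding down gives 8, 0, 1, 2, 4, 0, 11 = 26 seats, so the divisor must be adjusted.
With modified divisor 250: modified quotas Arden 9.068, Brisco 0.752, Carrow 2.088, Dorne 2.316, Eskel 5.156, Farrow 0.904, Galen 12.732.
Rounding down: Arden 9, Brisco 0, Carrow 2, Dorne 2, Eskel 5, Farrow 0, Galen 12 (total 30).

Arden: 9, Brisco: 0, Carrow: 2, Dorne: 2, Eskel: 5, Farrow: 0, Galen: 12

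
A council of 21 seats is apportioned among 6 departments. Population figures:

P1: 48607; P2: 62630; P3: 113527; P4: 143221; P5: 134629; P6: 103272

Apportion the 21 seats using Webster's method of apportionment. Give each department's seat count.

P1: 2, P2: 2, P3: 4, P4: 5, P5: 5, P6: 3

Standard divisor 605886/21 ≈ 28851.714; standard quotas: P1 1.685, P2 2.171, P3 3.935, P4 4.964, P5 4.666, P6 3.579.
Rounding to the nearest integer gives 2, 2, 4, 5, 5, 4 = 22 seats, so the divisor must be adjusted.
With modified divisor 29700: modified quotas P1 1.637, P2 2.109, P3 3.822, P4 4.822, P5 4.533, P6 3.477.
Rounding to the nearest integer: P1 2, P2 2, P3 4, P4 5, P5 5, P6 3 (total 21).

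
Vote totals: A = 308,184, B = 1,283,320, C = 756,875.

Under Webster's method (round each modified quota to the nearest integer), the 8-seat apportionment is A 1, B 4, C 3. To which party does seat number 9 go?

Priority for the next seat is population ÷ (current seats + 0.5).
Priorities: A 205456.000, B 285182.222, C 216250.000.
Highest priority: B.

B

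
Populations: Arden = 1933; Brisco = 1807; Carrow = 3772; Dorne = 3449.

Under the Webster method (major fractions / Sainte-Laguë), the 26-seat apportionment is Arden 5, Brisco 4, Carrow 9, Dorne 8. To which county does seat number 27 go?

Priority for the next seat is population ÷ (current seats + 0.5).
Priorities: Arden 351.455, Brisco 401.556, Carrow 397.053, Dorne 405.765.
Highest priority: Dorne.

Dorne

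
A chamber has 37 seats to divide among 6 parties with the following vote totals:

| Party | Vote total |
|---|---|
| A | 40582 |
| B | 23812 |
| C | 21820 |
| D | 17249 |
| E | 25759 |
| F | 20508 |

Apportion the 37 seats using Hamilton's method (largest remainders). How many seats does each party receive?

Total 149730; standard divisor 149730/37 ≈ 4046.757.
Standard quotas: A 10.0283, B 5.8842, C 5.3920, D 4.2624, E 6.3653, F 5.0678.
Lower quotas: A 10, B 5, C 5, D 4, E 6, F 5 (sum 35, leaving 2 seats).
Remainders in descending order: B 0.8842, C 0.3920, E 0.3653, D 0.2624, F 0.0678, A 0.0283.
Largest remainders: B, C receive the extra seats.

A=10, B=6, C=6, D=4, E=6, F=5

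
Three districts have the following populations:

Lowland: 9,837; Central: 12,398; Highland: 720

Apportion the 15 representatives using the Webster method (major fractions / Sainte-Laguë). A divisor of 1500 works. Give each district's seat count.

With modified divisor 1500: modified quotas Lowland 6.558, Central 8.265, Highland 0.480.
Rounding to the nearest integer: Lowland 7, Central 8, Highland 0 (total 15).

Lowland 7, Central 8, Highland 0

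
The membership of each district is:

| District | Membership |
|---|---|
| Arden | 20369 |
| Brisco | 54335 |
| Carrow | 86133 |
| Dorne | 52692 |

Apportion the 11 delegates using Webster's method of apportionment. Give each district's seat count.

Arden=1, Brisco=3, Carrow=4, Dorne=3

Standard divisor 213529/11 ≈ 19411.727; standard quotas: Arden 1.049, Brisco 2.799, Carrow 4.437, Dorne 2.714.
Rounding to the nearest integer gives Arden 1, Brisco 3, Carrow 4, Dorne 3 — total 11, matching the house size, so no adjustment is needed.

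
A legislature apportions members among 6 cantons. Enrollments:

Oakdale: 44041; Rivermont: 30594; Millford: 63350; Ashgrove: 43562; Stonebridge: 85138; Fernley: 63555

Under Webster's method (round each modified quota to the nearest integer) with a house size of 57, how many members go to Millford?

11

Standard divisor 330240/57 ≈ 5793.684; standard quotas: Oakdale 7.602, Rivermont 5.281, Millford 10.934, Ashgrove 7.519, Stonebridge 14.695, Fernley 10.970.
Rounding to the nearest integer gives 8, 5, 11, 8, 15, 11 = 58 seats, so the divisor must be adjusted.
With modified divisor 5840: modified quotas Oakdale 7.541, Rivermont 5.239, Millford 10.848, Ashgrove 7.459, Stonebridge 14.578, Fernley 10.883.
Rounding to the nearest integer: Oakdale 8, Rivermont 5, Millford 11, Ashgrove 7, Stonebridge 15, Fernley 11 (total 57).
Millford receives 11.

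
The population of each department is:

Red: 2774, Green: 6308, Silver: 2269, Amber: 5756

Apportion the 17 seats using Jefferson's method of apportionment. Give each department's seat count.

Red 3, Green 6, Silver 2, Amber 6

Standard divisor 17107/17 ≈ 1006.294; standard quotas: Red 2.757, Green 6.269, Silver 2.255, Amber 5.720.
Rounding down gives 2, 6, 2, 5 = 15 seats, so the divisor must be adjusted.
With modified divisor 910: modified quotas Red 3.048, Green 6.932, Silver 2.493, Amber 6.325.
Rounding down: Red 3, Green 6, Silver 2, Amber 6 (total 17).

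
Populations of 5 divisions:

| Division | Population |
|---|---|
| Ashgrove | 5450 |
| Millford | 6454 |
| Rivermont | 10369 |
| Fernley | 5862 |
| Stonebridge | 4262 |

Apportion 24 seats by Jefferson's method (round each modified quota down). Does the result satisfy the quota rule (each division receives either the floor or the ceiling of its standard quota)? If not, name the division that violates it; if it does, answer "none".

none

Standard quotas: Ashgrove 4.037, Millford 4.781, Rivermont 7.681, Fernley 4.343, Stonebridge 3.157.
Jefferson allocation: Ashgrove 4, Millford 5, Rivermont 8, Fernley 4, Stonebridge 3.
Every allocation lies between the lower and upper quota.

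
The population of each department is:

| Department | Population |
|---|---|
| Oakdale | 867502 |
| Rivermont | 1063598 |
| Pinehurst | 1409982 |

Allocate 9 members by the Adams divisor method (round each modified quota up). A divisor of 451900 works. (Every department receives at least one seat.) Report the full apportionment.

Oakdale 2, Rivermont 3, Pinehurst 4

With modified divisor 451900: modified quotas Oakdale 1.920, Rivermont 2.354, Pinehurst 3.120.
Rounding up: Oakdale 2, Rivermont 3, Pinehurst 4 (total 9).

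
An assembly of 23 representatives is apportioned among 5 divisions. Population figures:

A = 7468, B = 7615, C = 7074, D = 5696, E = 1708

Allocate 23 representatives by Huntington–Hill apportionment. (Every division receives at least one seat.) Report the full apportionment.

A: 6; B: 6; C: 6; D: 4; E: 1

With divisor 1283: modified quotas A 5.821, B 5.935, C 5.514, D 4.440, E 1.331.
Geometric-mean thresholds: A √(5·6)=5.477, B √(5·6)=5.477, C √(5·6)=5.477, D √(4·5)=4.472, E √(1·2)=1.414.
Each quota rounded against its threshold gives A 6, B 6, C 6, D 4, E 1 (total 23).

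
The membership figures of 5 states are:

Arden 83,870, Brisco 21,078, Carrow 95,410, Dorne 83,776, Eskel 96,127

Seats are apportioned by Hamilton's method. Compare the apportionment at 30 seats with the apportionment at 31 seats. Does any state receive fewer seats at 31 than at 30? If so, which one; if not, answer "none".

Brisco

At 30 seats: Arden 7, Brisco 2, Carrow 7, Dorne 7, Eskel 7.
At 31 seats: Arden 7, Brisco 1, Carrow 8, Dorne 7, Eskel 8.
Brisco drops from 2 to 1.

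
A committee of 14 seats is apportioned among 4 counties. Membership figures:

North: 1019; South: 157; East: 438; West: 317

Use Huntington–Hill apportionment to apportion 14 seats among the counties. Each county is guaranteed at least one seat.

With divisor 133: modified quotas North 7.662, South 1.180, East 3.293, West 2.383.
Geometric-mean thresholds: North √(7·8)=7.483, South √(1·2)=1.414, East √(3·4)=3.464, West √(2·3)=2.449.
Each quota rounded against its threshold gives North 8, South 1, East 3, West 2 (total 14).

North=8, South=1, East=3, West=2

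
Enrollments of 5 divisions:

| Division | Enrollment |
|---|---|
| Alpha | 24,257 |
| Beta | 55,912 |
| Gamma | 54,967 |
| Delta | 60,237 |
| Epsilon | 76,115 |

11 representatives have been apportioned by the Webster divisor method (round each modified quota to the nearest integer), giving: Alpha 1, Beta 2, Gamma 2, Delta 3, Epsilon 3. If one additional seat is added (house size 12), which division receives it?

Beta

Priority for the next seat is population ÷ (current seats + 0.5).
Priorities: Alpha 16171.333, Beta 22364.800, Gamma 21986.800, Delta 17210.571, Epsilon 21747.143.
Highest priority: Beta.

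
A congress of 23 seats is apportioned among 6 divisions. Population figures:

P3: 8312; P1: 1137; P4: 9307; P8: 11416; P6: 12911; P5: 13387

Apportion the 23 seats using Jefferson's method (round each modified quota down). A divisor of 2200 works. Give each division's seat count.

With modified divisor 2200: modified quotas P3 3.778, P1 0.517, P4 4.230, P8 5.189, P6 5.869, P5 6.085.
Rounding down: P3 3, P1 0, P4 4, P8 5, P6 5, P5 6 (total 23).

P3 3; P1 0; P4 4; P8 5; P6 5; P5 6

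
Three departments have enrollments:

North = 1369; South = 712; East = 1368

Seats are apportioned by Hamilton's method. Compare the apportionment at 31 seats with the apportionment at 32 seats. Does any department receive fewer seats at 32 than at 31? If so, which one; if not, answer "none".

South

At 31 seats: North 12, South 7, East 12.
At 32 seats: North 13, South 6, East 13.
South drops from 7 to 6.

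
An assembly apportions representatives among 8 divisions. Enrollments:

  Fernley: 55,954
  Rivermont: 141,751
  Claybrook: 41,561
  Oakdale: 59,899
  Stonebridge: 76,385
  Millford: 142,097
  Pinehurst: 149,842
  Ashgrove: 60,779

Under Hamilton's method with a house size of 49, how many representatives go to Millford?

Standard divisor: 728268 ÷ 49 ≈ 14862.612.
Standard quotas: Fernley 3.7647, Rivermont 9.5374, Claybrook 2.7963, Oakdale 4.0302, Stonebridge 5.1394, Millford 9.5607, Pinehurst 10.0818, Ashgrove 4.0894.
Lower quotas: Fernley 3, Rivermont 9, Claybrook 2, Oakdale 4, Stonebridge 5, Millford 9, Pinehurst 10, Ashgrove 4 (sum 46, leaving 3 seats).
Remainders in descending order: Claybrook 0.7963, Fernley 0.7647, Millford 0.5607, Rivermont 0.5374, Stonebridge 0.1394, Ashgrove 0.0894, Pinehurst 0.0818, Oakdale 0.0302.
Largest remainders: Claybrook, Fernley, Millford receive the extra seats.
Millford receives 10.

10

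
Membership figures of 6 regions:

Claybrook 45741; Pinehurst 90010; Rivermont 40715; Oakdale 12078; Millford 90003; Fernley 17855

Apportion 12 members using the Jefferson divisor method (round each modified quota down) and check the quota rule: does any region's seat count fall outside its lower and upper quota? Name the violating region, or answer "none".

none

Standard quotas: Claybrook 1.852, Pinehurst 3.644, Rivermont 1.648, Oakdale 0.489, Millford 3.644, Fernley 0.723.
Jefferson allocation: Claybrook 2, Pinehurst 4, Rivermont 2, Oakdale 0, Millford 4, Fernley 0.
Every allocation lies between the lower and upper quota.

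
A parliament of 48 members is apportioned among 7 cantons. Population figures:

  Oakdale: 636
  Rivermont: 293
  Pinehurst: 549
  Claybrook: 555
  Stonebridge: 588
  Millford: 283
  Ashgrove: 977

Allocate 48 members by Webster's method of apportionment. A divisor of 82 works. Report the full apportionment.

With modified divisor 82: modified quotas Oakdale 7.756, Rivermont 3.573, Pinehurst 6.695, Claybrook 6.768, Stonebridge 7.171, Millford 3.451, Ashgrove 11.915.
Rounding to the nearest integer: Oakdale 8, Rivermont 4, Pinehurst 7, Claybrook 7, Stonebridge 7, Millford 3, Ashgrove 12 (total 48).

Oakdale 8, Rivermont 4, Pinehurst 7, Claybrook 7, Stonebridge 7, Millford 3, Ashgrove 12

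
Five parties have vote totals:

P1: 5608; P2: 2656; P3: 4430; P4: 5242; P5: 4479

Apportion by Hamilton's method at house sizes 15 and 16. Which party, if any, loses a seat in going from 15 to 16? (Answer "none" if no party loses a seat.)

none

At 15 seats: P1 4, P2 2, P3 3, P4 3, P5 3.
At 16 seats: P1 4, P2 2, P3 3, P4 4, P5 3.
No party's allocation decreased.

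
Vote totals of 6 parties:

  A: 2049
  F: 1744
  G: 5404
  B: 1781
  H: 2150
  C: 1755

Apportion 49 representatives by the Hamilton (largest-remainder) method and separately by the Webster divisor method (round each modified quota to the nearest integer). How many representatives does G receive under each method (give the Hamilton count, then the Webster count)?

18 and 17

Hamilton: A 7, F 5, G 18, B 6, H 7, C 6.
Webster: A 7, F 6, G 17, B 6, H 7, C 6.
G gets 18 under Hamilton and 17 under Webster.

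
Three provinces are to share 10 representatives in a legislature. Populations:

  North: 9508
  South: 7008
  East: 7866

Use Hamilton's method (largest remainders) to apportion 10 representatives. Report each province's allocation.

Standard divisor: 24382 ÷ 10 ≈ 2438.2.
Standard quotas: North 3.8996, South 2.8743, East 3.2262.
Lower quotas: North 3, South 2, East 3 (sum 8, leaving 2 seats).
Remainders in descending order: North 0.8996, South 0.8743, East 0.2262.
The surplus seats go to North, South.

North=4, South=3, East=3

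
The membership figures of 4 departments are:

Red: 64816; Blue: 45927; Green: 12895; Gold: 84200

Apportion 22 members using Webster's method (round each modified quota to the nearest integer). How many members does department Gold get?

Standard divisor 207838/22 ≈ 9447.182; standard quotas: Red 6.861, Blue 4.861, Green 1.365, Gold 8.913.
Rounding to the nearest integer gives Red 7, Blue 5, Green 1, Gold 9 — total 22, matching the house size, so no adjustment is needed.
Gold receives 9.

9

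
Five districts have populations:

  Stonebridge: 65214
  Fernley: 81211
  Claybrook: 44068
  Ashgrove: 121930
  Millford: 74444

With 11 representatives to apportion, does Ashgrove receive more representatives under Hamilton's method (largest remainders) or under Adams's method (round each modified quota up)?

Hamilton

Hamilton: Stonebridge 2, Fernley 2, Claybrook 1, Ashgrove 4, Millford 2.
Adams: Stonebridge 2, Fernley 2, Claybrook 2, Ashgrove 3, Millford 2.
Ashgrove gets 4 under Hamilton and 3 under Adams.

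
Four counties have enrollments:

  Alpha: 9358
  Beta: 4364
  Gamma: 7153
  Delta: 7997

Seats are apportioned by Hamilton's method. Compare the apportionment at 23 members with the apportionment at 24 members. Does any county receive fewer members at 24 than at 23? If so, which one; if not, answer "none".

At 23 seats: Alpha 7, Beta 4, Gamma 6, Delta 6.
At 24 seats: Alpha 8, Beta 3, Gamma 6, Delta 7.
Beta drops from 4 to 3.

Beta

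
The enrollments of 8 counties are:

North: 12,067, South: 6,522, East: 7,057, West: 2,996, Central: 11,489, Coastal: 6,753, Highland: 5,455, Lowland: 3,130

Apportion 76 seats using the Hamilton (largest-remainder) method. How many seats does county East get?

10

The standard divisor is 55469/76 ≈ 729.855.
Standard quotas: North 16.5334, South 8.9360, East 9.6690, West 4.1049, Central 15.7415, Coastal 9.2525, Highland 7.4741, Lowland 4.2885.
Lower quotas: North 16, South 8, East 9, West 4, Central 15, Coastal 9, Highland 7, Lowland 4 (sum 72, leaving 4 seats).
Remainders in descending order: South 0.9360, Central 0.7415, East 0.6690, North 0.5334, Highland 0.4741, Lowland 0.2885, Coastal 0.2525, West 0.1049.
Largest remainders: South, Central, East, North receive the extra seats.
East receives 10.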